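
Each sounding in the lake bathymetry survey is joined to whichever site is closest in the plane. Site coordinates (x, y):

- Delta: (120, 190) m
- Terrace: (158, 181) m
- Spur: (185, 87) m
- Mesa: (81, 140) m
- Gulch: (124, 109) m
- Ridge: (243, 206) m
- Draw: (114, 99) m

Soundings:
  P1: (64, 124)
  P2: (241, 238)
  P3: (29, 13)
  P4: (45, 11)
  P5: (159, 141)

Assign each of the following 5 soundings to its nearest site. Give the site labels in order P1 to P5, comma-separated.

P1 → Mesa (d²=545.00)
P2 → Ridge (d²=1028.00)
P3 → Draw (d²=14621.00)
P4 → Draw (d²=12505.00)
P5 → Terrace (d²=1601.00)

Mesa, Ridge, Draw, Draw, Terrace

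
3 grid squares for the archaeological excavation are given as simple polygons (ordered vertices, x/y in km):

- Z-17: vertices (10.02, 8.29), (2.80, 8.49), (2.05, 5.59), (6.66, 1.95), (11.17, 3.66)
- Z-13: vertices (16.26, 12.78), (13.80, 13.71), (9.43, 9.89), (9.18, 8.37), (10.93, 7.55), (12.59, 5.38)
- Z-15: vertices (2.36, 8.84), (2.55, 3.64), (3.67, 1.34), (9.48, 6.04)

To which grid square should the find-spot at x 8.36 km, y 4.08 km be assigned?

Z-17

Cast a ray rightward from (8.36, 4.08). For each polygon, the edges (by vertex number in listed order) whose endpoints lie on opposite sides of y = 4.08, where each meets that height, and whether that is right or left of the point:
Z-17: 3–4 at x≈3.962 (left), 5–1 at x≈11.066 (right) → 1 crossing.
Z-13: no edge straddles that height → 0 crossings.
Z-15: 1–2 at x≈2.534 (left), 3–4 at x≈7.057 (left) → 0 crossings.
Only Z-17 has an odd count, so the point is inside Z-17.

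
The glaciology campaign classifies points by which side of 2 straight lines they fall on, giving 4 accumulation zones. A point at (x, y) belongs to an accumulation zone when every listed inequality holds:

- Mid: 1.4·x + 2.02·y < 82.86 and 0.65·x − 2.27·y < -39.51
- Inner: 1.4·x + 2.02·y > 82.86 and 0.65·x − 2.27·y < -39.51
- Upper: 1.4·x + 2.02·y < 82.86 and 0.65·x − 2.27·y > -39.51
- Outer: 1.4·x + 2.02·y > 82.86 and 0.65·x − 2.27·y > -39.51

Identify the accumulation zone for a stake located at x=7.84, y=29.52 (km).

1.4·7.84 + 2.02·29.52 = 70.606, which is < 82.86
0.65·7.84 − 2.27·29.52 = -61.914, which is < -39.51
This sign pattern matches Mid.

Mid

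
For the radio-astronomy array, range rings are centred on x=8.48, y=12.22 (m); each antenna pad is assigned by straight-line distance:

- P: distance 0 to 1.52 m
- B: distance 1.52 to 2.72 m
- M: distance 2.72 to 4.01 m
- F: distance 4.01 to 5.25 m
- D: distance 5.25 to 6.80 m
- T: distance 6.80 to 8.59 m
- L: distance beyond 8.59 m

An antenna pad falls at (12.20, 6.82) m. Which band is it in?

Distance = √((12.20−8.48)² + (6.82−12.22)²) = √(13.838 + 29.160) = 6.557 m.
5.25 ≤ 6.557 < 6.80 → D.

D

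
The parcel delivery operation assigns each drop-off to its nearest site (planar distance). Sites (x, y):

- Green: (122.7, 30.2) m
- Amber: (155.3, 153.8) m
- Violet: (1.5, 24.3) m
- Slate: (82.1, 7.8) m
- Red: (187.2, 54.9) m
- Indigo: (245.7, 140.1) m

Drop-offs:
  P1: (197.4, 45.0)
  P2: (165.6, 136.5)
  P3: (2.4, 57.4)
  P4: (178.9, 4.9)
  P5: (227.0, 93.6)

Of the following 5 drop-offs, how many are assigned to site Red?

P1 → Red
P2 → Amber
P3 → Violet
P4 → Red
P5 → Indigo
2 of the 5 go to Red.

2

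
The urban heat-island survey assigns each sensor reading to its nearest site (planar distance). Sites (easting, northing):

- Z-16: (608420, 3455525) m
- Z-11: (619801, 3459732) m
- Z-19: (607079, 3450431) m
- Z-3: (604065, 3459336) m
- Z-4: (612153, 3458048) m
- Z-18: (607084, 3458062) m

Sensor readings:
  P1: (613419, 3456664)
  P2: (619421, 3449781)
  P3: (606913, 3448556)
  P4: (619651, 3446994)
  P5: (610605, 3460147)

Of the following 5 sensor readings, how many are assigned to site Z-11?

P1 → Z-4
P2 → Z-11
P3 → Z-19
P4 → Z-11
P5 → Z-4
2 of the 5 go to Z-11.

2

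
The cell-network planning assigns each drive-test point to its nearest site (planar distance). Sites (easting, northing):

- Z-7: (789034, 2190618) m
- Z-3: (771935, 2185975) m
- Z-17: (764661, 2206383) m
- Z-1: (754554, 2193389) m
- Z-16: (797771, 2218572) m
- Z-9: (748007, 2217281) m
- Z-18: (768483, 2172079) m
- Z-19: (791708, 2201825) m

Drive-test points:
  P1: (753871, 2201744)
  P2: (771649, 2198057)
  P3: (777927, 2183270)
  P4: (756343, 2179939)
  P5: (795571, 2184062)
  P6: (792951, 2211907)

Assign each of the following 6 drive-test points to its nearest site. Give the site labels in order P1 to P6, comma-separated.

Z-1, Z-17, Z-3, Z-1, Z-7, Z-16

P1 → Z-1 (d²=70272514.00)
P2 → Z-17 (d²=118154420.00)
P3 → Z-3 (d²=43221089.00)
P4 → Z-1 (d²=184103021.00)
P5 → Z-7 (d²=85713505.00)
P6 → Z-16 (d²=67654625.00)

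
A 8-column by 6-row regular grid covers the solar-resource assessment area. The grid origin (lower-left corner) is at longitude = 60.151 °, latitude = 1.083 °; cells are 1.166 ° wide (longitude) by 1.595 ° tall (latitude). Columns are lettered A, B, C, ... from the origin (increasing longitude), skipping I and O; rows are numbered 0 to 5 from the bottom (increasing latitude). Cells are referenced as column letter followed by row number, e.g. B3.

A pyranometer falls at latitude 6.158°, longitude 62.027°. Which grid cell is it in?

B3

Column index: ⌊(62.027 − 60.151) / 1.166⌋ = ⌊1.609⌋ = 1 → column B
Row offset from origin: ⌊(6.158 − 1.083) / 1.595⌋ = ⌊3.182⌋ = 3 → row 3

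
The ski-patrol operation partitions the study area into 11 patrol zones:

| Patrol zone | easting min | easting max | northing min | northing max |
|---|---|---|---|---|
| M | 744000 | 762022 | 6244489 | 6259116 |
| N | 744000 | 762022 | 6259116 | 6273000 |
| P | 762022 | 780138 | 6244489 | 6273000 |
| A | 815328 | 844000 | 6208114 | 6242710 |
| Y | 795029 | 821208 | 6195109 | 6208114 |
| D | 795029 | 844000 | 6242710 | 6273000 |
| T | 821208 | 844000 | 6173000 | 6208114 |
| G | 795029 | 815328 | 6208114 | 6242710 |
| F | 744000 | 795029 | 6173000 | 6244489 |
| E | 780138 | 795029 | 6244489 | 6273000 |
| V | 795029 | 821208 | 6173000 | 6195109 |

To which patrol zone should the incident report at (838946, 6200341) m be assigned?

T

The point has easting = 838946 and northing = 6200341.
Only T satisfies 821208 ≤ easting ≤ 844000 and 6173000 ≤ northing ≤ 6208114.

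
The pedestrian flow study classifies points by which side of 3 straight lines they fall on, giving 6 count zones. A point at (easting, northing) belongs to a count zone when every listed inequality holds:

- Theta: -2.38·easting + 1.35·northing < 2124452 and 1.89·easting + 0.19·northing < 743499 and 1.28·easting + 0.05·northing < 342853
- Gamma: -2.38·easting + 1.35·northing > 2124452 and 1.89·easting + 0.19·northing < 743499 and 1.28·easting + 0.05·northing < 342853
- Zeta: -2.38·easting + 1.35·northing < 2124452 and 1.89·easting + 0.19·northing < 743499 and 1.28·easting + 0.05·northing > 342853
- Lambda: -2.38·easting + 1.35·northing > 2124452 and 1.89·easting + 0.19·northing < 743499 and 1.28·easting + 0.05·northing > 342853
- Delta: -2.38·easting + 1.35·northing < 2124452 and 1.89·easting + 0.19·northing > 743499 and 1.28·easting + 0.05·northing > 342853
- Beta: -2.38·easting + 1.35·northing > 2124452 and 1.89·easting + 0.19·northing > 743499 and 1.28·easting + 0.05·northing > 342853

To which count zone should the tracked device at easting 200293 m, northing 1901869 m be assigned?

-2.38·200293 + 1.35·1901869 = 2090825.810, which is < 2124452
1.89·200293 + 0.19·1901869 = 739908.880, which is < 743499
1.28·200293 + 0.05·1901869 = 351468.490, which is > 342853
This sign pattern matches Zeta.

Zeta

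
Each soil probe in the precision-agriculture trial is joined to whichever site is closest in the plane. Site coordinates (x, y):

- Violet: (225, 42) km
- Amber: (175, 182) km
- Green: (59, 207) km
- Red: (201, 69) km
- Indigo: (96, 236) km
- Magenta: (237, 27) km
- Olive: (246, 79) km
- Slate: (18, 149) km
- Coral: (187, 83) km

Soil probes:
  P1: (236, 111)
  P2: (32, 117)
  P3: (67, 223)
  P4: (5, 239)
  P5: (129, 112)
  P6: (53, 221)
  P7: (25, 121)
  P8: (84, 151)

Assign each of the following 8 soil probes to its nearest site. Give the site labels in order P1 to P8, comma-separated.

Olive, Slate, Green, Green, Coral, Green, Slate, Green

P1 → Olive (d²=1124.00)
P2 → Slate (d²=1220.00)
P3 → Green (d²=320.00)
P4 → Green (d²=3940.00)
P5 → Coral (d²=4205.00)
P6 → Green (d²=232.00)
P7 → Slate (d²=833.00)
P8 → Green (d²=3761.00)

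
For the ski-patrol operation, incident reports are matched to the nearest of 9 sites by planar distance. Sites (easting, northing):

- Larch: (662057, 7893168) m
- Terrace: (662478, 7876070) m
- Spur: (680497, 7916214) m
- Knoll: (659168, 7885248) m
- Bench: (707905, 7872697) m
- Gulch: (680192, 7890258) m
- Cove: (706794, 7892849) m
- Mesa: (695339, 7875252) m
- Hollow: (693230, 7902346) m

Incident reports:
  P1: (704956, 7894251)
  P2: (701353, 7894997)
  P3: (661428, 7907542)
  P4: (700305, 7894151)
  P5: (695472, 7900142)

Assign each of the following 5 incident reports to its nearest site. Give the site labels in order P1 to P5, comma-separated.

Cove, Cove, Larch, Cove, Hollow

P1 → Cove (d²=5343848.00)
P2 → Cove (d²=34218385.00)
P3 → Larch (d²=207007517.00)
P4 → Cove (d²=43802325.00)
P5 → Hollow (d²=9884180.00)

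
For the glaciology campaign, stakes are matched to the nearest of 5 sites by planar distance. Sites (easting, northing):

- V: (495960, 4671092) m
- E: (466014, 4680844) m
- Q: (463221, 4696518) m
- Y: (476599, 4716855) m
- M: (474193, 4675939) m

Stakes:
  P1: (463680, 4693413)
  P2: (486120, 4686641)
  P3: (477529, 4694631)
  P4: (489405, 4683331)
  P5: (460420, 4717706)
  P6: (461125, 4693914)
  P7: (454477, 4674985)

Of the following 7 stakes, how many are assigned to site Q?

3

P1 → Q
P2 → M
P3 → Q
P4 → V
P5 → Y
P6 → Q
P7 → E
3 of the 7 go to Q.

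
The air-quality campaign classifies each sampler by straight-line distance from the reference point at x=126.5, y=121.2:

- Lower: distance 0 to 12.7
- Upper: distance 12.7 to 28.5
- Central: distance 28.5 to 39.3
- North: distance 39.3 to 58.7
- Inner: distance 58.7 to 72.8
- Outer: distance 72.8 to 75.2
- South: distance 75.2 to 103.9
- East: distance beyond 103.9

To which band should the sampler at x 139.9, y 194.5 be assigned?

Outer

Distance = √((139.9−126.5)² + (194.5−121.2)²) = √(179.560 + 5372.890) = 74.515.
72.8 ≤ 74.515 < 75.2 → Outer.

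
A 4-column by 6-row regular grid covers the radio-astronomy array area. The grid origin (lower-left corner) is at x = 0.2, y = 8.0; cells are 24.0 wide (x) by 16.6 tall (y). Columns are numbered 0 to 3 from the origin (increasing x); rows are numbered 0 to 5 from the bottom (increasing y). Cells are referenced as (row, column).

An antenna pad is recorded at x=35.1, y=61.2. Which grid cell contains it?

Column index: ⌊(35.1 − 0.2) / 24.0⌋ = ⌊1.454⌋ = 1
Row offset from origin: ⌊(61.2 − 8.0) / 16.6⌋ = ⌊3.205⌋ = 3 → row 3

(3, 1)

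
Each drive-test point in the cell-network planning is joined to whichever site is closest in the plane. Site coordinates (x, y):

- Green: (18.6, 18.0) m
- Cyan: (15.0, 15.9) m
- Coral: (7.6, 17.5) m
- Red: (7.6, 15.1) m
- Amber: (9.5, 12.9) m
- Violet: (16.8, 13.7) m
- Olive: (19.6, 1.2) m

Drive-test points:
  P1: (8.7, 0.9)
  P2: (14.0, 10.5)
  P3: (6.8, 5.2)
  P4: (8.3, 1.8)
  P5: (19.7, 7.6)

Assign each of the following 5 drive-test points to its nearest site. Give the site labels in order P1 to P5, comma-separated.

P1 → Olive (d²=118.90)
P2 → Violet (d²=18.08)
P3 → Amber (d²=66.58)
P4 → Amber (d²=124.65)
P5 → Olive (d²=40.97)

Olive, Violet, Amber, Amber, Olive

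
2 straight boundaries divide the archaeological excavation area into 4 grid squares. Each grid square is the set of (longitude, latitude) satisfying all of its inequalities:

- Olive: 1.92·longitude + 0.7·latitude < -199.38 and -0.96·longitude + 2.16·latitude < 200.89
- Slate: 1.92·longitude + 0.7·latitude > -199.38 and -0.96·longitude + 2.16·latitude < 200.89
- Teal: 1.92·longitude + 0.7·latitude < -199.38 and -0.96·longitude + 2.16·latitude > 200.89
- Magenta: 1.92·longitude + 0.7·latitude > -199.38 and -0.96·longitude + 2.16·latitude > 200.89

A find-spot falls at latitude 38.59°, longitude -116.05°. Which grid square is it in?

Slate

1.92·-116.05 + 0.7·38.59 = -195.803, which is > -199.38
-0.96·-116.05 + 2.16·38.59 = 194.762, which is < 200.89
This sign pattern matches Slate.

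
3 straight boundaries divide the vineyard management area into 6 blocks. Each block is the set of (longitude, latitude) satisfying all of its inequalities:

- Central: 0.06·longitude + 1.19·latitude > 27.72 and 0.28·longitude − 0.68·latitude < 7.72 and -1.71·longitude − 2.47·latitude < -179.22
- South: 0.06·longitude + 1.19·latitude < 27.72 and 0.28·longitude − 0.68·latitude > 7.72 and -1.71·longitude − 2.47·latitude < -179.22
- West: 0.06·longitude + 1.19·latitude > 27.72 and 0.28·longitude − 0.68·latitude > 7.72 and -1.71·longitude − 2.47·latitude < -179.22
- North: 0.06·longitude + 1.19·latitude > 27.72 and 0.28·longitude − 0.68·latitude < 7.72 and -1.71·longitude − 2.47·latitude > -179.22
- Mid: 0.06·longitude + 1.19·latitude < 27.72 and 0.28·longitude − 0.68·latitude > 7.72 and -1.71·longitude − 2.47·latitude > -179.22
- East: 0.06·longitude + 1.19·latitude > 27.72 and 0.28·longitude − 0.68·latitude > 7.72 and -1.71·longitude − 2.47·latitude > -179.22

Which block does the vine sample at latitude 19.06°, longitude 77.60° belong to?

South

0.06·77.60 + 1.19·19.06 = 27.337, which is < 27.72
0.28·77.60 − 0.68·19.06 = 8.767, which is > 7.72
-1.71·77.60 − 2.47·19.06 = -179.774, which is < -179.22
This sign pattern matches South.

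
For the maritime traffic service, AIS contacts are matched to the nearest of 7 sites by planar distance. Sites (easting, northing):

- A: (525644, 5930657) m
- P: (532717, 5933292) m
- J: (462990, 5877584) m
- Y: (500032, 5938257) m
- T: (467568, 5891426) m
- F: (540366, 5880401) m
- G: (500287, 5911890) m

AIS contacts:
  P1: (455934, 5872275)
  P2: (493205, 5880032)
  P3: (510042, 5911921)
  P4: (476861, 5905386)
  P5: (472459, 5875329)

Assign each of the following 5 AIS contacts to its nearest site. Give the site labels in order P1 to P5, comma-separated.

P1 → J (d²=77972617.00)
P2 → T (d²=787079005.00)
P3 → G (d²=95160986.00)
P4 → T (d²=281241449.00)
P5 → J (d²=94746986.00)

J, T, G, T, J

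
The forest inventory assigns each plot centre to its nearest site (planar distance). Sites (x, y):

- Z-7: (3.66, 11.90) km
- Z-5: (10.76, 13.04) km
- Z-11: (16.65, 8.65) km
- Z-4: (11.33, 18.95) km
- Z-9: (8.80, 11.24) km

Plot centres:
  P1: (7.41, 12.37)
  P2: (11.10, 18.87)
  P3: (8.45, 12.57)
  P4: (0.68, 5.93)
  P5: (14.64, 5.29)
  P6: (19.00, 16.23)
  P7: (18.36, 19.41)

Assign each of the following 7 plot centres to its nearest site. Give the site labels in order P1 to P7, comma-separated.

P1 → Z-9 (d²=3.21)
P2 → Z-4 (d²=0.06)
P3 → Z-9 (d²=1.89)
P4 → Z-7 (d²=44.52)
P5 → Z-11 (d²=15.33)
P6 → Z-11 (d²=62.98)
P7 → Z-4 (d²=49.63)

Z-9, Z-4, Z-9, Z-7, Z-11, Z-11, Z-4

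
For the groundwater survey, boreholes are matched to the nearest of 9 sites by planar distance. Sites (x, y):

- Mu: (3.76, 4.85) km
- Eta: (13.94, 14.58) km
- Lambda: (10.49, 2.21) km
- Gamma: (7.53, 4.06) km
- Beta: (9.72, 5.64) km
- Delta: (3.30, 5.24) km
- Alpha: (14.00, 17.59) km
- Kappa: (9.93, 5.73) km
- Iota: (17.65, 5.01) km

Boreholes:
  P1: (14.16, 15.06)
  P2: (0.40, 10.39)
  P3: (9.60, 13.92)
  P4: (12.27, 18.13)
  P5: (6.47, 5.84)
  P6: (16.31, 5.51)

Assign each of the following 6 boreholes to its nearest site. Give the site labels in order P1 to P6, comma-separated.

Eta, Delta, Eta, Alpha, Gamma, Iota

P1 → Eta (d²=0.28)
P2 → Delta (d²=34.93)
P3 → Eta (d²=19.27)
P4 → Alpha (d²=3.28)
P5 → Gamma (d²=4.29)
P6 → Iota (d²=2.05)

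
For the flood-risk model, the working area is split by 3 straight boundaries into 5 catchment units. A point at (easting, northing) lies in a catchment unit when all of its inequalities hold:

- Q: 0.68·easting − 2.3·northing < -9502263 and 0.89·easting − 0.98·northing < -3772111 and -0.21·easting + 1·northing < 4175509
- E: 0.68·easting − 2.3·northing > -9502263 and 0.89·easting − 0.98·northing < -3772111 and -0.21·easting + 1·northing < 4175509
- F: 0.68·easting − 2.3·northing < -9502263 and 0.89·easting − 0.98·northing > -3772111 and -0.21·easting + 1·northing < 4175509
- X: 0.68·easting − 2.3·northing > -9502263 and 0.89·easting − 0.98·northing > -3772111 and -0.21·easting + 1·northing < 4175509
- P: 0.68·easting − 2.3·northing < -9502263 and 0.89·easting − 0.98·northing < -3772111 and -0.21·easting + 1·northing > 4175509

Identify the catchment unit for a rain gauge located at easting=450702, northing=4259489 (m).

E

0.68·450702 − 2.3·4259489 = -9490347.340, which is > -9502263
0.89·450702 − 0.98·4259489 = -3773174.440, which is < -3772111
-0.21·450702 + 1·4259489 = 4164841.580, which is < 4175509
This sign pattern matches E.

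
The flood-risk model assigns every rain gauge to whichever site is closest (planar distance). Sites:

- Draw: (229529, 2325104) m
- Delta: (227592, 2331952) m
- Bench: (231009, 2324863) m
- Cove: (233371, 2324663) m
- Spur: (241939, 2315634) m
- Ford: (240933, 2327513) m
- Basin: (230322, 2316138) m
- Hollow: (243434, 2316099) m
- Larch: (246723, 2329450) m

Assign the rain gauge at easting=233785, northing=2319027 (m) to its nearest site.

Basin

Squared distances to each site:
Draw: 55043465.000; Delta: 205408874.000; Bench: 41765072.000; Cove: 31935892.000; Spur: 78000165.000; Ford: 123106100.000; Basin: 20338690.000; Hollow: 101676385.000; Larch: 276030773.000.
Minimum at Basin.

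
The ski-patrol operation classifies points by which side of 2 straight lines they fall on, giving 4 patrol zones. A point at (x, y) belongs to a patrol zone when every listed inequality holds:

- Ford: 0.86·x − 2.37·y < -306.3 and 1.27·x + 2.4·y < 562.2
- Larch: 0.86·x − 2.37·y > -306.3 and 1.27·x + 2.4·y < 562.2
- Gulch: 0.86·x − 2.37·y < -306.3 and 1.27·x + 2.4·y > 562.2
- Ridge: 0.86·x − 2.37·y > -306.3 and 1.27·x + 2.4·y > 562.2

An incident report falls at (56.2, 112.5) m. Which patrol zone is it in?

0.86·56.2 − 2.37·112.5 = -218.293, which is > -306.3
1.27·56.2 + 2.4·112.5 = 341.374, which is < 562.2
This sign pattern matches Larch.

Larch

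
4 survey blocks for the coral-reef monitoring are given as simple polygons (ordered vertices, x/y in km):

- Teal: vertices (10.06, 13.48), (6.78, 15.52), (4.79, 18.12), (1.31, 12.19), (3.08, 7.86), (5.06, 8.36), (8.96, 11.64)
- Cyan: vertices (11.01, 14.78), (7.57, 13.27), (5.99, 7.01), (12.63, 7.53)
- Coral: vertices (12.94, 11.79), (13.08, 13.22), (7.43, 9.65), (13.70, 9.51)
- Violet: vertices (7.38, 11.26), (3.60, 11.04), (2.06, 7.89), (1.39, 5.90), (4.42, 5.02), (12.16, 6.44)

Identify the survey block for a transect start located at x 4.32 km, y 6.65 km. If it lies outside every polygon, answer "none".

Cast a ray rightward from (4.32, 6.65). For each polygon, the edges (by vertex number in listed order) whose endpoints lie on opposite sides of y = 6.65, where each meets that height, and whether that is right or left of the point:
Teal: no edge straddles that height → 0 crossings.
Cyan: no edge straddles that height → 0 crossings.
Coral: no edge straddles that height → 0 crossings.
Violet: 3–4 at x≈1.643 (left), 6–1 at x≈11.952 (right) → 1 crossing.
Only Violet has an odd count, so the point is inside Violet.

Violet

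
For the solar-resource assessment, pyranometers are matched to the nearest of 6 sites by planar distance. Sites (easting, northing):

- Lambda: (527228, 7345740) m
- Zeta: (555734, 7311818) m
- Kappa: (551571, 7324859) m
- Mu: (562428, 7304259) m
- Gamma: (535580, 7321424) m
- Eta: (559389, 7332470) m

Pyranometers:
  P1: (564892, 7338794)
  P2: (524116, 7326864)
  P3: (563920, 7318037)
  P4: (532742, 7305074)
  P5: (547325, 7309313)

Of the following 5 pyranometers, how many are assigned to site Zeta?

P1 → Eta
P2 → Gamma
P3 → Zeta
P4 → Gamma
P5 → Zeta
2 of the 5 go to Zeta.

2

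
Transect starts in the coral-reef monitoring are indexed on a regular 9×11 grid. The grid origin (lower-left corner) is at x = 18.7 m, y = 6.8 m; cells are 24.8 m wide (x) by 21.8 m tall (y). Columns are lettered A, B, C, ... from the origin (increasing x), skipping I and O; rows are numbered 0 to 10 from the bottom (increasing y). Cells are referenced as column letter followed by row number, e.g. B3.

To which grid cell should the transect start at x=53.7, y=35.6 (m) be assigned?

B1

Column index: ⌊(53.7 − 18.7) / 24.8⌋ = ⌊1.411⌋ = 1 → column B
Row offset from origin: ⌊(35.6 − 6.8) / 21.8⌋ = ⌊1.321⌋ = 1 → row 1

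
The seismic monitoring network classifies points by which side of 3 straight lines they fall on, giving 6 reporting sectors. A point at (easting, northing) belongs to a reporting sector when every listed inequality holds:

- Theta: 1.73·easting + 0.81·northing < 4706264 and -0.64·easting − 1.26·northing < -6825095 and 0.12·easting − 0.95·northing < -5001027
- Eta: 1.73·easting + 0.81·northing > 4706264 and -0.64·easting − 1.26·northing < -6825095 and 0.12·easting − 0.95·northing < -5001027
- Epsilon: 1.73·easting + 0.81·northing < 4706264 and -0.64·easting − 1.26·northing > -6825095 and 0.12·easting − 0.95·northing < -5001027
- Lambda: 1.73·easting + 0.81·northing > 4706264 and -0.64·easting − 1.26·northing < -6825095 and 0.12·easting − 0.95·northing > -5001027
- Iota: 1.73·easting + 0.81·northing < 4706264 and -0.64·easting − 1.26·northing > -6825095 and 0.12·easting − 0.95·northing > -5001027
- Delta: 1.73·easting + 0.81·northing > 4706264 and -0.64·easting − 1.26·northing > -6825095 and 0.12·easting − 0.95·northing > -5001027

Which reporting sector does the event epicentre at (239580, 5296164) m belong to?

Theta

1.73·239580 + 0.81·5296164 = 4704366.240, which is < 4706264
-0.64·239580 − 1.26·5296164 = -6826497.840, which is < -6825095
0.12·239580 − 0.95·5296164 = -5002606.200, which is < -5001027
This sign pattern matches Theta.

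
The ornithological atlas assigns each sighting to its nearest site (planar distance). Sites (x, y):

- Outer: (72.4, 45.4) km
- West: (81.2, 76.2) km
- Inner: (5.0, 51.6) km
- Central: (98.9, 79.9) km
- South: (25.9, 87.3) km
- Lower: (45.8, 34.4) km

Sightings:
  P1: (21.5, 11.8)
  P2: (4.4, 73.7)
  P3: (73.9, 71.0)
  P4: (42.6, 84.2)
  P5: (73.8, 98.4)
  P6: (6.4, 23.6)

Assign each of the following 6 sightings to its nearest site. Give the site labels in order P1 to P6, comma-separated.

Lower, Inner, West, South, West, Inner

P1 → Lower (d²=1101.25)
P2 → Inner (d²=488.77)
P3 → West (d²=80.33)
P4 → South (d²=288.50)
P5 → West (d²=547.60)
P6 → Inner (d²=785.96)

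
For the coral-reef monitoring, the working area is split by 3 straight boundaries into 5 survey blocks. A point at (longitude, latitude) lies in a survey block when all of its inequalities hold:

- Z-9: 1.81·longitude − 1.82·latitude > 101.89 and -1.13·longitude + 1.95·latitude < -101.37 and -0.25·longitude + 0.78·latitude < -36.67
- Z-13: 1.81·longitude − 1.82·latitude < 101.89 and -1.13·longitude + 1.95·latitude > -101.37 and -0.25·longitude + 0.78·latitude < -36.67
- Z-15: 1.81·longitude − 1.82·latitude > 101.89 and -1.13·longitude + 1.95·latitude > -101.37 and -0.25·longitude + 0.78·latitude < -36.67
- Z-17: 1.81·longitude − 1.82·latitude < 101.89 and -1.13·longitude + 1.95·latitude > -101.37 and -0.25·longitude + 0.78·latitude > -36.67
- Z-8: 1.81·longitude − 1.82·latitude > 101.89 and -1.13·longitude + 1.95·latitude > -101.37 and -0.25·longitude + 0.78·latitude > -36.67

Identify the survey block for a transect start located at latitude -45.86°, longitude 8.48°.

1.81·8.48 − 1.82·-45.86 = 98.814, which is < 101.89
-1.13·8.48 + 1.95·-45.86 = -99.009, which is > -101.37
-0.25·8.48 + 0.78·-45.86 = -37.891, which is < -36.67
This sign pattern matches Z-13.

Z-13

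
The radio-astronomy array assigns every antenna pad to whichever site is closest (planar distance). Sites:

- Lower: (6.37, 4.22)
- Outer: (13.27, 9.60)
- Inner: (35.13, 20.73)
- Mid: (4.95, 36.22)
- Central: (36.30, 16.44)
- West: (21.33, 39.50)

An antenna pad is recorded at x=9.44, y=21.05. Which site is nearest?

Squared distances to each site:
Lower: 292.674; Outer: 145.771; Inner: 660.079; Mid: 250.289; Central: 742.712; West: 481.775.
Minimum at Outer.

Outer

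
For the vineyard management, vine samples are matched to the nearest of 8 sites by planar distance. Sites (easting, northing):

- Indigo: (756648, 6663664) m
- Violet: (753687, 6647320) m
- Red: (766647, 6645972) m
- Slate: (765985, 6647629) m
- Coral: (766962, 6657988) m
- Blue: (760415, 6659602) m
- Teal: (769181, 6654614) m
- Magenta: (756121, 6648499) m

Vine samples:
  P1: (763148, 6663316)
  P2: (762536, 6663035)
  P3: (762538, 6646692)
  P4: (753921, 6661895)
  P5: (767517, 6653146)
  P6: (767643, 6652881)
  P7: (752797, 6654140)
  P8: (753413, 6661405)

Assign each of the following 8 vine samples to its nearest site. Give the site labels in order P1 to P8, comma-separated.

P1 → Blue (d²=21263085.00)
P2 → Blue (d²=16284130.00)
P3 → Slate (d²=12759778.00)
P4 → Indigo (d²=10565890.00)
P5 → Teal (d²=4923920.00)
P6 → Teal (d²=5368733.00)
P7 → Magenta (d²=42869857.00)
P8 → Indigo (d²=15568306.00)

Blue, Blue, Slate, Indigo, Teal, Teal, Magenta, Indigo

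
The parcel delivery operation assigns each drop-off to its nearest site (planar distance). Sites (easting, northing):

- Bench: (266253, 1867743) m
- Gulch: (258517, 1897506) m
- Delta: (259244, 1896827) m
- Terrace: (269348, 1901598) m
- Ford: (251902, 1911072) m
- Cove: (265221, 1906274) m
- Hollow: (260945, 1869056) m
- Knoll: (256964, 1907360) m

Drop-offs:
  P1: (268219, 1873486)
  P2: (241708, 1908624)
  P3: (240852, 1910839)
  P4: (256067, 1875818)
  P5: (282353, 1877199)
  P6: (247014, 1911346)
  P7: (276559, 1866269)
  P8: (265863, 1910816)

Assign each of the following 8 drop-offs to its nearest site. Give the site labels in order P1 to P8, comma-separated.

Bench, Ford, Ford, Hollow, Bench, Ford, Bench, Cove

P1 → Bench (d²=36847205.00)
P2 → Ford (d²=109910340.00)
P3 → Ford (d²=122156789.00)
P4 → Hollow (d²=69519528.00)
P5 → Bench (d²=348625936.00)
P6 → Ford (d²=23967620.00)
P7 → Bench (d²=108386312.00)
P8 → Cove (d²=21041928.00)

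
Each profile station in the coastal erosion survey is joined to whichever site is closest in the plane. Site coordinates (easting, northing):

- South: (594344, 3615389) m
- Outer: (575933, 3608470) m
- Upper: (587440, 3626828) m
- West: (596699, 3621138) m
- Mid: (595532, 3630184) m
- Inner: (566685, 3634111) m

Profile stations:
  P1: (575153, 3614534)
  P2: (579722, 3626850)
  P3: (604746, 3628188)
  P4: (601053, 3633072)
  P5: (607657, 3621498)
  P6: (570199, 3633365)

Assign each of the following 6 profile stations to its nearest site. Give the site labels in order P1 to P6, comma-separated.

Outer, Upper, Mid, Mid, West, Inner

P1 → Outer (d²=37380496.00)
P2 → Upper (d²=59568008.00)
P3 → Mid (d²=88881812.00)
P4 → Mid (d²=38821985.00)
P5 → West (d²=120207364.00)
P6 → Inner (d²=12904712.00)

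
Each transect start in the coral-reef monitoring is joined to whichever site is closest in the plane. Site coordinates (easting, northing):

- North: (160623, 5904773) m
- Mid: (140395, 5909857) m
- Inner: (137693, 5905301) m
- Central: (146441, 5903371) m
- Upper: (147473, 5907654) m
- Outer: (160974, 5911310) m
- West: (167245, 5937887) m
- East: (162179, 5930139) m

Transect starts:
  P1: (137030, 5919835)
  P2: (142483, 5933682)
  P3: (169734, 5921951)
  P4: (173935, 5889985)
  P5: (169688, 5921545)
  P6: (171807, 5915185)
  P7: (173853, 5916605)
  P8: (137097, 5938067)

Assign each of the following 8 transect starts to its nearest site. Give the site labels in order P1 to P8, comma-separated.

Mid, East, East, North, East, Outer, Outer, East

P1 → Mid (d²=110883709.00)
P2 → East (d²=400485265.00)
P3 → East (d²=124121369.00)
P4 → North (d²=395894288.00)
P5 → East (d²=130241917.00)
P6 → Outer (d²=132369514.00)
P7 → Outer (d²=193905666.00)
P8 → East (d²=691959908.00)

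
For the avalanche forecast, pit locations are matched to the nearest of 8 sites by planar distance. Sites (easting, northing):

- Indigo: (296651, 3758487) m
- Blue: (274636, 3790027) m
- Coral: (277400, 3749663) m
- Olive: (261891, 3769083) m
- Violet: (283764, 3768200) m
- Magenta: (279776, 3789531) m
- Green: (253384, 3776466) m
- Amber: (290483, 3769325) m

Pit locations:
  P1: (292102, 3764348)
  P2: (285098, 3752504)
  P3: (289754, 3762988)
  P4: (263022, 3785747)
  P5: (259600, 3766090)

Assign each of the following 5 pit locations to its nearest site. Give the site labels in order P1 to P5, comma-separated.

Amber, Coral, Amber, Blue, Olive

P1 → Amber (d²=27391690.00)
P2 → Coral (d²=67330485.00)
P3 → Amber (d²=40689010.00)
P4 → Blue (d²=153203396.00)
P5 → Olive (d²=14206730.00)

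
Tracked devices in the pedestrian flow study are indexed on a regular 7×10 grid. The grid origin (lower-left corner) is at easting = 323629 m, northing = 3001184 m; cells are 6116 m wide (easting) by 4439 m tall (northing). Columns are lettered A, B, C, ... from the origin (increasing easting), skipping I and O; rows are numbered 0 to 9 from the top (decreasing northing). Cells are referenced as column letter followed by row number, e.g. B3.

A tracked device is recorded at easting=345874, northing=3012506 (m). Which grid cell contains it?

Column index: ⌊(345874 − 323629) / 6116⌋ = ⌊3.637⌋ = 3 → column D
Row offset from origin: ⌊(3012506 − 3001184) / 4439⌋ = ⌊2.551⌋ = 2 → row 7 (counted from top)

D7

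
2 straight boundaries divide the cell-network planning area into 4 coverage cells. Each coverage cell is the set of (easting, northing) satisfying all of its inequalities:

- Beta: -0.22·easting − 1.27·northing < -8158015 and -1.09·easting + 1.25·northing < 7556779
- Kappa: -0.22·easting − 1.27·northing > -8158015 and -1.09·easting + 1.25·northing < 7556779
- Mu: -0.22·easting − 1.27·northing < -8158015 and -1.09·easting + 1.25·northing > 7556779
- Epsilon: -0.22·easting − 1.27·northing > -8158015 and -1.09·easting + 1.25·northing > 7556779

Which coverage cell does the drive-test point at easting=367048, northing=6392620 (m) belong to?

-0.22·367048 − 1.27·6392620 = -8199377.960, which is < -8158015
-1.09·367048 + 1.25·6392620 = 7590692.680, which is > 7556779
This sign pattern matches Mu.

Mu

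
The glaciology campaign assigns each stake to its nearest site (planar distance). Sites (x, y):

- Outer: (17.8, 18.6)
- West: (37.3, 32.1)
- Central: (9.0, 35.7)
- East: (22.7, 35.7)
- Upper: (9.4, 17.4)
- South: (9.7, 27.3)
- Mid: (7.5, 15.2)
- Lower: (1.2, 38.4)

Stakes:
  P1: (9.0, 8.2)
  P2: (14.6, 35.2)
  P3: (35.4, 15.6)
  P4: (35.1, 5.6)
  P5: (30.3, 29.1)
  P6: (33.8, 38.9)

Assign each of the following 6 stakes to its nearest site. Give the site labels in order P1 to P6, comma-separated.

P1 → Mid (d²=51.25)
P2 → Central (d²=31.61)
P3 → West (d²=275.86)
P4 → Outer (d²=468.29)
P5 → West (d²=58.00)
P6 → West (d²=58.49)

Mid, Central, West, Outer, West, West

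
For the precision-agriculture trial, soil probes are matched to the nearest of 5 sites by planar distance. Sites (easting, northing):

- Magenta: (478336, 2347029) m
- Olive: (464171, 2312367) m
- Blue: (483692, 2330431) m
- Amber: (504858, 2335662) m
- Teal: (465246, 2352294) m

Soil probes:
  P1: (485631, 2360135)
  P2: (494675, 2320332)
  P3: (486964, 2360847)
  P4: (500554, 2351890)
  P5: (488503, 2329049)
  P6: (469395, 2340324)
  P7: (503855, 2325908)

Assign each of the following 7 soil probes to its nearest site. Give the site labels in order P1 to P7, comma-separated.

Magenta, Blue, Magenta, Amber, Blue, Magenta, Amber

P1 → Magenta (d²=224984261.00)
P2 → Blue (d²=222616090.00)
P3 → Magenta (d²=265379508.00)
P4 → Amber (d²=281872400.00)
P5 → Blue (d²=25055645.00)
P6 → Magenta (d²=124898506.00)
P7 → Amber (d²=96146525.00)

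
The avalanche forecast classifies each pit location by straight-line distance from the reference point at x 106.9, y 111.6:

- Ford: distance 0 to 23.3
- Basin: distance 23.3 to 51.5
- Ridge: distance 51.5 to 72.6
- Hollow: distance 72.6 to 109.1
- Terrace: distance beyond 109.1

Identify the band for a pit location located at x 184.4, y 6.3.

Distance = √((184.4−106.9)² + (6.3−111.6)²) = √(6006.250 + 11088.090) = 130.745.
109.1 ≤ 130.745 < ∞ → Terrace.

Terrace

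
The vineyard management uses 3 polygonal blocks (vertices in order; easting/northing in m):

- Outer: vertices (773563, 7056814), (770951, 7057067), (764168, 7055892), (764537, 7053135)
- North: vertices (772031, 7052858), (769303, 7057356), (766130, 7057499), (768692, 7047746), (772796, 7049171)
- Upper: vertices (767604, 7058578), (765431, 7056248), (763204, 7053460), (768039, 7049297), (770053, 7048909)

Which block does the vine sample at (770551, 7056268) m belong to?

Cast a ray rightward from (770551, 7056268). For each polygon, the edges (by vertex number in listed order) whose endpoints lie on opposite sides of northing = 7056268, where each meets that height, and whether that is right or left of the point:
Outer: 2–3 at easting≈766338.6 (left), 4–1 at easting≈772223.5 (right) → 1 crossing.
North: 1–2 at easting≈769962.9 (left), 3–4 at easting≈766453.4 (left) → 0 crossings.
Upper: 1–2 at easting≈765449.7 (left), 5–1 at easting≈768189.1 (left) → 0 crossings.
Only Outer has an odd count, so the point is inside Outer.

Outer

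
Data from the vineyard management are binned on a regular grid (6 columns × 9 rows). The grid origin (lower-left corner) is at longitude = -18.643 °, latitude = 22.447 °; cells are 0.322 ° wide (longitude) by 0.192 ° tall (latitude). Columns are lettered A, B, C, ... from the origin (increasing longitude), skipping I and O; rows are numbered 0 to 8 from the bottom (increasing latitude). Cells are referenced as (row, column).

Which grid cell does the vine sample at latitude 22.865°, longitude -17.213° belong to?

Column index: ⌊(-17.213 − -18.643) / 0.322⌋ = ⌊4.441⌋ = 4 → column E
Row offset from origin: ⌊(22.865 − 22.447) / 0.192⌋ = ⌊2.177⌋ = 2 → row 2

(2, E)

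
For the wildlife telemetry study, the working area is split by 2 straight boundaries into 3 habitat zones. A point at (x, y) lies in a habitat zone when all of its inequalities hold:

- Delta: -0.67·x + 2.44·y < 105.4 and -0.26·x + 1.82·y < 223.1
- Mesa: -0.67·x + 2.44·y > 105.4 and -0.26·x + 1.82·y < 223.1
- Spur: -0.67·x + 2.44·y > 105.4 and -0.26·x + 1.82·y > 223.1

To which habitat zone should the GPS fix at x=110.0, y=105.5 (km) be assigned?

Mesa

-0.67·110.0 + 2.44·105.5 = 183.720, which is > 105.4
-0.26·110.0 + 1.82·105.5 = 163.410, which is < 223.1
This sign pattern matches Mesa.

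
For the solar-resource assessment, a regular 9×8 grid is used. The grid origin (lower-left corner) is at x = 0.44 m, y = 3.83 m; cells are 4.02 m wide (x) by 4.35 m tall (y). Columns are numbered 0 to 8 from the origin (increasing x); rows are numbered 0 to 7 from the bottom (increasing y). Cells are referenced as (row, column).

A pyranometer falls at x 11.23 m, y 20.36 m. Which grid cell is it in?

Column index: ⌊(11.23 − 0.44) / 4.02⌋ = ⌊2.684⌋ = 2
Row offset from origin: ⌊(20.36 − 3.83) / 4.35⌋ = ⌊3.800⌋ = 3 → row 3

(3, 2)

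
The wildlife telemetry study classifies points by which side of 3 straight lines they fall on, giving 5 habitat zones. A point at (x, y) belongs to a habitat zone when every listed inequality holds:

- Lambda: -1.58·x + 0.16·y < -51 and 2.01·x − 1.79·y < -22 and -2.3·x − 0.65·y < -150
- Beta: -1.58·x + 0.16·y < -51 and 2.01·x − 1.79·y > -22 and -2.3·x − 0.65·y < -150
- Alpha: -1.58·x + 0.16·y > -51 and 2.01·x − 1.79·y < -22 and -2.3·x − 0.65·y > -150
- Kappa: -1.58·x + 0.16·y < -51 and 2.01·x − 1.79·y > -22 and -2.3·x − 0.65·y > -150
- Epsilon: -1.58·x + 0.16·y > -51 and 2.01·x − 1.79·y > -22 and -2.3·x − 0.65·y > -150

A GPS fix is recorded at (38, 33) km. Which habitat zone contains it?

Kappa

-1.58·38 + 0.16·33 = -54.760, which is < -51
2.01·38 − 1.79·33 = 17.310, which is > -22
-2.3·38 − 0.65·33 = -108.850, which is > -150
This sign pattern matches Kappa.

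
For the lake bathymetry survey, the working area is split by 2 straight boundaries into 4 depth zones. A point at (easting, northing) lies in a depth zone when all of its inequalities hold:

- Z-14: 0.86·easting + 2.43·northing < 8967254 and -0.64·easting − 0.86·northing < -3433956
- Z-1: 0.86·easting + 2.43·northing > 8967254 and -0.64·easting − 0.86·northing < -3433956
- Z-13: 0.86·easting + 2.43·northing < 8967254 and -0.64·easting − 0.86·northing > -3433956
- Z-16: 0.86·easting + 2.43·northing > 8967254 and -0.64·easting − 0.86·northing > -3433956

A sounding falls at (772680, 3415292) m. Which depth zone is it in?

0.86·772680 + 2.43·3415292 = 8963664.360, which is < 8967254
-0.64·772680 − 0.86·3415292 = -3431666.320, which is > -3433956
This sign pattern matches Z-13.

Z-13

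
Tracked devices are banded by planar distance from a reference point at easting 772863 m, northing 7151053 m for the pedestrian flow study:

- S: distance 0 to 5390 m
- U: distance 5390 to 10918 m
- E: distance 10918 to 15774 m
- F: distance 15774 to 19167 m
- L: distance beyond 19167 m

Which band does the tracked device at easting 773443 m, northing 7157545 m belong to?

Distance = √((773443−772863)² + (7157545−7151053)²) = √(336400.000 + 42146064.000) = 6517.857 m.
5390 ≤ 6517.857 < 10918 → U.

U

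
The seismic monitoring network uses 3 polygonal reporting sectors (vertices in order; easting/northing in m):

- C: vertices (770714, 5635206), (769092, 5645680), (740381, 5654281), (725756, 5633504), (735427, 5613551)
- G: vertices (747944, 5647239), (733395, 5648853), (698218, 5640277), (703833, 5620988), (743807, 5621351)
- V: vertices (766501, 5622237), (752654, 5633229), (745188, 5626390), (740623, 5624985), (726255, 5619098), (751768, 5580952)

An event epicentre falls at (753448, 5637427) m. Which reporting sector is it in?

C

Cast a ray rightward from (753448, 5637427). For each polygon, the edges (by vertex number in listed order) whose endpoints lie on opposite sides of northing = 5637427, where each meets that height, and whether that is right or left of the point:
C: 1–2 at easting≈770370.1 (right), 3–4 at easting≈728517.4 (left) → 1 crossing.
G: 3–4 at easting≈699047.6 (left), 5–1 at easting≈746376.0 (left) → 0 crossings.
V: no edge straddles that height → 0 crossings.
Only C has an odd count, so the point is inside C.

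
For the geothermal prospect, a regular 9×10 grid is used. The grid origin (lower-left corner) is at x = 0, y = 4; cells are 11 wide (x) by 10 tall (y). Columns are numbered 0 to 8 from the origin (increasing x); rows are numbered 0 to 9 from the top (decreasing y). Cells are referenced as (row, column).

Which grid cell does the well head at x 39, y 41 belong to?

(6, 3)

Column index: ⌊(39 − 0) / 11⌋ = ⌊3.545⌋ = 3
Row offset from origin: ⌊(41 − 4) / 10⌋ = ⌊3.700⌋ = 3 → row 6 (counted from top)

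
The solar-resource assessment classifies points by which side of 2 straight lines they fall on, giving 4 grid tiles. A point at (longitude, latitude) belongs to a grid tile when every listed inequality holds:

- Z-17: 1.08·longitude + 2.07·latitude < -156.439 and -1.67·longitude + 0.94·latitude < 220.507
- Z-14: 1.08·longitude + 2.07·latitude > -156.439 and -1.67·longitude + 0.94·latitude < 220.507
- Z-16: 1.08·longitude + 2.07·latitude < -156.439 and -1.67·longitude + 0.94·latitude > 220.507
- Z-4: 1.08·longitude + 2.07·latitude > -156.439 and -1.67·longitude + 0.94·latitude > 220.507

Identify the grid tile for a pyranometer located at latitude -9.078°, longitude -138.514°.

Z-16

1.08·-138.514 + 2.07·-9.078 = -168.387, which is < -156.439
-1.67·-138.514 + 0.94·-9.078 = 222.785, which is > 220.507
This sign pattern matches Z-16.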